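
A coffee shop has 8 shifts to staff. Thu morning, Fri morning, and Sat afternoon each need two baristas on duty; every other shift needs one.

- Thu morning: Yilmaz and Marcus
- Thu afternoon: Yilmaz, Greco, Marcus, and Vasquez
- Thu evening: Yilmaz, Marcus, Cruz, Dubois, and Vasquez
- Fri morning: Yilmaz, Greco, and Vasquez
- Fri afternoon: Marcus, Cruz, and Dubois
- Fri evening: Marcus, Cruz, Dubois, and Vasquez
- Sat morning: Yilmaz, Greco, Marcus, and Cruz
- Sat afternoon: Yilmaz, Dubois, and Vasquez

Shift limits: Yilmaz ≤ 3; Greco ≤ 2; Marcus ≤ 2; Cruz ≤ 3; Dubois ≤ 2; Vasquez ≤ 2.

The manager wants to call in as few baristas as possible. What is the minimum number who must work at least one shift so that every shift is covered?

5

11 slots to fill and no one can take more than 3, so at least ⌈11/3⌉ = 4 baristas are needed.
Any 4 baristas together have capacity at most 3+3+2+2 = 10 < 11 slots, so 4 can never suffice.
Yilmaz, Greco, Marcus, Cruz, and Dubois alone can cover everything: Thu morning→Yilmaz+Marcus, Thu afternoon→Greco, Thu evening→Cruz, Fri morning→Yilmaz+Greco, Fri afternoon→Marcus, Fri evening→Cruz, Sat morning→Cruz, Sat afternoon→Yilmaz+Dubois.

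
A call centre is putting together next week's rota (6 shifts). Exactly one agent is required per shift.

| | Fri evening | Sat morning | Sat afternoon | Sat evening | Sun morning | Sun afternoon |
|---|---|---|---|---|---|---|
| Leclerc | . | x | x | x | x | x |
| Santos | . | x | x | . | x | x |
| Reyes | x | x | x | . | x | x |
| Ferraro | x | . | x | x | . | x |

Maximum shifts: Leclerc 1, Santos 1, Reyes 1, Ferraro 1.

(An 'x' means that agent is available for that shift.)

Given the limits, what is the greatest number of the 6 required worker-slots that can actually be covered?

4

Total capacity across all agents is 1+1+1+1 = 4, and 6 slots are needed, so at most 4 can be filled.
An assignment achieving 4: Fri evening→Reyes, Sat morning→Santos, Sat afternoon→Ferraro, Sat evening→Leclerc.
Loads: Leclerc 1/1, Santos 1/1, Reyes 1/1, Ferraro 1/1.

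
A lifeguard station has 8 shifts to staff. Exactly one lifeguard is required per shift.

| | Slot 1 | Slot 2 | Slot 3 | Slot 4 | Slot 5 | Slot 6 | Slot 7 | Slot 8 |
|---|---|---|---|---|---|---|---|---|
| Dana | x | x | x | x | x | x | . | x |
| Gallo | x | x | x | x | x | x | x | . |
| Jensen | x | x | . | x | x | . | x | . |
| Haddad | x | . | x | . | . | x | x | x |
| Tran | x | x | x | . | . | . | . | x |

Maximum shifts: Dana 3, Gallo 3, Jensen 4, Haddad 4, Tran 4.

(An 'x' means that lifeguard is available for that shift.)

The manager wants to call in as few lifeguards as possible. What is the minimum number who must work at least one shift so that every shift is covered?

8 slots to fill and no one can take more than 4, so at least ⌈8/4⌉ = 2 lifeguards are needed.
Jensen and Haddad alone can cover everything: Slot 1→Jensen, Slot 2→Jensen, Slot 3→Haddad, Slot 4→Jensen, Slot 5→Jensen, Slot 6→Haddad, Slot 7→Haddad, Slot 8→Haddad.

2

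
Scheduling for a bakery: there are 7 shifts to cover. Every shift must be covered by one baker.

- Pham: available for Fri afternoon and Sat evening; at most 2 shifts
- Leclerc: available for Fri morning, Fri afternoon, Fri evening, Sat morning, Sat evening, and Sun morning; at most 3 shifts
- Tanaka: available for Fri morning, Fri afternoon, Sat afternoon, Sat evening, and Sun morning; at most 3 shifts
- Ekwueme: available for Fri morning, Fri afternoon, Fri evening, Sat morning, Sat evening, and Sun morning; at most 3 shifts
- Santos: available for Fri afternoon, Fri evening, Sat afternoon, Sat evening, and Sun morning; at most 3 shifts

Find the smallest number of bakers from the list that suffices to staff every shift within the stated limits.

7 slots to fill and no one can take more than 3, so at least ⌈7/3⌉ = 3 bakers are needed.
Pham, Leclerc, and Tanaka alone can cover everything: Fri morning→Leclerc, Fri afternoon→Pham, Fri evening→Leclerc, Sat morning→Leclerc, Sat afternoon→Tanaka, Sat evening→Pham, Sun morning→Tanaka.

3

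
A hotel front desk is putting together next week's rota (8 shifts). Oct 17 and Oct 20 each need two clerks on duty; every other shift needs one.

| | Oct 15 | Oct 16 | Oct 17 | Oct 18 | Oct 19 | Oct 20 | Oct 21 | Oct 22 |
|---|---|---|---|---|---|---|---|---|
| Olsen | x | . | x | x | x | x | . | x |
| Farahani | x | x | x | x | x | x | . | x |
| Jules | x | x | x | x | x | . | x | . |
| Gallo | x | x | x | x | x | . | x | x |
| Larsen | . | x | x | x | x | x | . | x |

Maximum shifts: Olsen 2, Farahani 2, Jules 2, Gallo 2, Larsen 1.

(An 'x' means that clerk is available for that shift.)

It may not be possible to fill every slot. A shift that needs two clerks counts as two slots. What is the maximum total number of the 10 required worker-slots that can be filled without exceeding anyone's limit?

Total capacity across all clerks is 2+2+2+2+1 = 9, and 10 slots are needed, so at most 9 can be filled.
An assignment achieving 9: Oct 15→Olsen, Oct 16→Farahani, Oct 17→Jules+Gallo, Oct 18→Larsen, Oct 20→Olsen+Farahani, Oct 21→Jules, Oct 22→Gallo.
Loads: Olsen 2/2, Farahani 2/2, Jules 2/2, Gallo 2/2, Larsen 1/1.

9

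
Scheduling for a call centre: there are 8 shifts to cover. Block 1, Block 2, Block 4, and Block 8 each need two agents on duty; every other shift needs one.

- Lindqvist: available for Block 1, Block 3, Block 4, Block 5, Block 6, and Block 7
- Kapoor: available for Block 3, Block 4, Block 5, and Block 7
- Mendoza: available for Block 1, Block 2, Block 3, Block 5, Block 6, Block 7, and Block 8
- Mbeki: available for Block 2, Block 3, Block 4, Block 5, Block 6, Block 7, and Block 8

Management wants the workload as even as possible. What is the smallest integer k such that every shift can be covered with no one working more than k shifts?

3

With 4 agents and 12 worker-slots to fill, someone must work at least ⌈12/4⌉ = 3 shifts, so k ≥ 3.
k = 3 works: Block 1→Lindqvist+Mendoza, Block 2→Mendoza+Mbeki, Block 3→Kapoor, Block 4→Lindqvist+Kapoor, Block 5→Kapoor, Block 6→Lindqvist, Block 7→Mbeki, Block 8→Mendoza+Mbeki.
Loads: Lindqvist 3, Kapoor 3, Mendoza 3, Mbeki 3 — all ≤ 3.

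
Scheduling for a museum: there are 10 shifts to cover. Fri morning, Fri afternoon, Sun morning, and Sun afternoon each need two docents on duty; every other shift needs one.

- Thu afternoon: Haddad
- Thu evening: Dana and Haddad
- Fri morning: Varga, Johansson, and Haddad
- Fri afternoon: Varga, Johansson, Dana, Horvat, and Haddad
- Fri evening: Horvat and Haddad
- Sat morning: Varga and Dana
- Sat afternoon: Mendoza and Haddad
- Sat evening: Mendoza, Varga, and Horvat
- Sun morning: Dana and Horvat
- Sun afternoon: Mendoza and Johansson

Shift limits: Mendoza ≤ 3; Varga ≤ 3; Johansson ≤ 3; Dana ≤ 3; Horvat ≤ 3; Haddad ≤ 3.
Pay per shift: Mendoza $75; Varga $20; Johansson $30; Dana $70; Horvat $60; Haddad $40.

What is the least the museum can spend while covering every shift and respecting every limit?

Thu afternoon can only be covered by Haddad, so that assignment is forced.
Sun morning can only be covered by Dana and Horvat, so that assignment is forced.
Sun afternoon can only be covered by Mendoza and Johansson, so that assignment is forced.
Picking the cheapest available docent for each shift independently would cost $535, but that ignores the shift limits.
An optimal schedule: Thu afternoon→Haddad, Thu evening→Haddad, Fri morning→Varga+Johansson, Fri afternoon→Johansson+Horvat, Fri evening→Horvat, Sat morning→Varga, Sat afternoon→Haddad, Sat evening→Varga, Sun morning→Horvat+Dana, Sun afternoon→Johansson+Mendoza.
Total: 40 + 40 + 20 + 30 + 30 + 60 + 60 + 20 + 40 + 20 + 60 + 70 + 30 + 75 = $595.

$595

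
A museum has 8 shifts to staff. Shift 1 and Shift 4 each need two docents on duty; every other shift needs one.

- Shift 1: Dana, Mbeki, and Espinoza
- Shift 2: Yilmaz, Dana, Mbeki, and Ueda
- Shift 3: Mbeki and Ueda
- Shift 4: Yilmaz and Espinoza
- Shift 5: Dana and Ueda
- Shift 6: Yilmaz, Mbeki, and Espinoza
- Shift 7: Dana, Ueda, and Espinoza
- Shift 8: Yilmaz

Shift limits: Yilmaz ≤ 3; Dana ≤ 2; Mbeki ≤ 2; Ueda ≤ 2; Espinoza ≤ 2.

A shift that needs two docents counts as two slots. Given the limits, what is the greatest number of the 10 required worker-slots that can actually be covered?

Total capacity across all docents is 3+2+2+2+2 = 11, and 10 slots are needed, so at most 10 can be filled.
An assignment achieving 10: Shift 1→Dana+Mbeki, Shift 2→Ueda, Shift 3→Mbeki, Shift 4→Yilmaz+Espinoza, Shift 5→Dana, Shift 6→Yilmaz, Shift 7→Ueda, Shift 8→Yilmaz.
Loads: Yilmaz 3/3, Dana 2/2, Mbeki 2/2, Ueda 2/2, Espinoza 1/2.

10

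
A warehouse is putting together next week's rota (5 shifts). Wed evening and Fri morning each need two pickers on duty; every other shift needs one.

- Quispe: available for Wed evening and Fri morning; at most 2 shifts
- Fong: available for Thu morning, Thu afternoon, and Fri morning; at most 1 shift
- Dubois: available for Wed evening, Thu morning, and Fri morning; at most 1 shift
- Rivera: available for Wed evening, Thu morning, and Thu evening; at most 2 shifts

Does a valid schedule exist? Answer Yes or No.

Shifts {Wed evening, Thu morning, Thu afternoon, Thu evening, Fri morning} need 7 worker-slots in total, but the pickers available for any of those shifts (Quispe, Fong, Dubois, and Rivera) can supply at most 6 among them. So no valid schedule exists.

No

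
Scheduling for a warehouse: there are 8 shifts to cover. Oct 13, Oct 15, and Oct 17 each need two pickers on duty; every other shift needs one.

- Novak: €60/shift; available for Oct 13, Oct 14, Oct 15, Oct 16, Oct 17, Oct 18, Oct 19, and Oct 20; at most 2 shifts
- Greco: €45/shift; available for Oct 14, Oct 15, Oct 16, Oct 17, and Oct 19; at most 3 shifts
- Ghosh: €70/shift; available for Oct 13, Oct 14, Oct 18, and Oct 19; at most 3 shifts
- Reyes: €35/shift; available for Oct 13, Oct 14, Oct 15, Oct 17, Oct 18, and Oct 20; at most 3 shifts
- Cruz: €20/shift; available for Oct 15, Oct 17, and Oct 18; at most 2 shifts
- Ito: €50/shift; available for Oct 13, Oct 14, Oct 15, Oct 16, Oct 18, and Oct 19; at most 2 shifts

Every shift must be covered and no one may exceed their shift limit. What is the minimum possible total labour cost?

€440

Picking the cheapest available picker for each shift independently would cost €375, but that ignores the shift limits.
An optimal schedule: Oct 13→Reyes+Ito, Oct 14→Reyes, Oct 15→Ito+Novak, Oct 16→Greco, Oct 17→Cruz+Greco, Oct 18→Cruz, Oct 19→Greco, Oct 20→Reyes.
Total: 35 + 50 + 35 + 50 + 60 + 45 + 20 + 45 + 20 + 45 + 35 = €440.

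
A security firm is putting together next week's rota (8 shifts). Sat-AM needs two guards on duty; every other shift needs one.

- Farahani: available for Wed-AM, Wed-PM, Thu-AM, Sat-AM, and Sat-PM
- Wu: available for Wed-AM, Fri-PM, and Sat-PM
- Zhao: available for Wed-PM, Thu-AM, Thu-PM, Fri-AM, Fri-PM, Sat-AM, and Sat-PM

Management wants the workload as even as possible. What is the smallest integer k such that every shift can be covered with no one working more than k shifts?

3

With 3 guards and 9 worker-slots to fill, someone must work at least ⌈9/3⌉ = 3 shifts, so k ≥ 3.
k = 3 works: Wed-AM→Wu, Wed-PM→Farahani, Thu-AM→Farahani, Thu-PM→Zhao, Fri-AM→Zhao, Fri-PM→Wu, Sat-AM→Farahani+Zhao, Sat-PM→Wu.
Loads: Farahani 3, Wu 3, Zhao 3 — all ≤ 3.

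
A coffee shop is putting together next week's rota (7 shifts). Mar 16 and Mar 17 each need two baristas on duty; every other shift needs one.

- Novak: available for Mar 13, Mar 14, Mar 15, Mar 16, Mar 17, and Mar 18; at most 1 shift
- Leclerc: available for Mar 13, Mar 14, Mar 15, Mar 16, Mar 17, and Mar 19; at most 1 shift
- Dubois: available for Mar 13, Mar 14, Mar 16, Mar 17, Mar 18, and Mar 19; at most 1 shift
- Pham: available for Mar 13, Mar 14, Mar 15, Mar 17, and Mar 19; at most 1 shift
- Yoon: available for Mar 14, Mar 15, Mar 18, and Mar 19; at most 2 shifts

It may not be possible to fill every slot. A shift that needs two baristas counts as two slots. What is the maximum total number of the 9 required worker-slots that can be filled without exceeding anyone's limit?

6

Total capacity across all baristas is 1+1+1+1+2 = 6, and 9 slots are needed, so at most 6 can be filled.
An assignment achieving 6: Mar 13→Pham, Mar 15→Yoon, Mar 16→Novak+Leclerc, Mar 18→Dubois, Mar 19→Yoon.
Loads: Novak 1/1, Leclerc 1/1, Dubois 1/1, Pham 1/1, Yoon 2/2.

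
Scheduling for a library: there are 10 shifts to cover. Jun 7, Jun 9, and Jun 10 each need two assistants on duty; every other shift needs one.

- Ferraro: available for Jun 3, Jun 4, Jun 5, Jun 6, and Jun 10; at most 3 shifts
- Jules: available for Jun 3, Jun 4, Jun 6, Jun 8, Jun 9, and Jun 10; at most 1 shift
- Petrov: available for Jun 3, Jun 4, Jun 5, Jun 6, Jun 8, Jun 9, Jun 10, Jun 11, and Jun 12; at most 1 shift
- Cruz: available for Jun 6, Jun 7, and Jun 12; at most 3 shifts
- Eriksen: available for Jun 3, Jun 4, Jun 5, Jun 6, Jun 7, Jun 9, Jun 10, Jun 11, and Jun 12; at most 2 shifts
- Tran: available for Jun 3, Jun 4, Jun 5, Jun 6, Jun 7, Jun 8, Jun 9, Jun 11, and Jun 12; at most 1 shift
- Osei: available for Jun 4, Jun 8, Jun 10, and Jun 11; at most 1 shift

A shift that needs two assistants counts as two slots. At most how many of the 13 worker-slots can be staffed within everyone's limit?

Total capacity across all assistants is 3+1+1+3+2+1+1 = 12, and 13 slots are needed, so at most 12 can be filled.
An assignment achieving 12: Jun 3→Ferraro, Jun 5→Ferraro, Jun 6→Cruz, Jun 7→Cruz+Eriksen, Jun 8→Jules, Jun 9→Petrov+Eriksen, Jun 10→Ferraro+Osei, Jun 11→Tran, Jun 12→Cruz.
Loads: Ferraro 3/3, Jules 1/1, Petrov 1/1, Cruz 3/3, Eriksen 2/2, Tran 1/1, Osei 1/1.

12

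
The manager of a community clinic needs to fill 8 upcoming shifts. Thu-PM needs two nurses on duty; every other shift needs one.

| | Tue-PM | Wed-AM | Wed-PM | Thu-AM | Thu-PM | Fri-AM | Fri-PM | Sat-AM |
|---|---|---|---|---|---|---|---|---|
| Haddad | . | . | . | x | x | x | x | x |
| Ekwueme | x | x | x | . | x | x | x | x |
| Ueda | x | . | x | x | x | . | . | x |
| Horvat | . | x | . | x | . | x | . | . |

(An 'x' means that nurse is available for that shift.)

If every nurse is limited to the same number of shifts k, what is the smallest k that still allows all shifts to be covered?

With 4 nurses and 9 worker-slots to fill, someone must work at least ⌈9/4⌉ = 3 shifts, so k ≥ 3.
k = 3 works: Tue-PM→Ekwueme, Wed-AM→Ekwueme, Wed-PM→Ekwueme, Thu-AM→Haddad, Thu-PM→Haddad+Ueda, Fri-AM→Horvat, Fri-PM→Haddad, Sat-AM→Ueda.
Loads: Haddad 3, Ekwueme 3, Ueda 2, Horvat 1 — all ≤ 3.

3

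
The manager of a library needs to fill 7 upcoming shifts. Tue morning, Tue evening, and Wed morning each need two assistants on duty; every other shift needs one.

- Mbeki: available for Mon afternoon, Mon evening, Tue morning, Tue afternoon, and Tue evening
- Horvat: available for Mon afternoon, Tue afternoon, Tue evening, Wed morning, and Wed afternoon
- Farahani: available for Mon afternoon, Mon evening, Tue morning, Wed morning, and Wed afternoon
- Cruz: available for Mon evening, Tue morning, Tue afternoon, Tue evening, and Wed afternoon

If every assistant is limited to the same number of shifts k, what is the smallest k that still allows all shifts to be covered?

3

With 4 assistants and 10 worker-slots to fill, someone must work at least ⌈10/4⌉ = 3 shifts, so k ≥ 3.
k = 3 works: Mon afternoon→Mbeki, Mon evening→Mbeki, Tue morning→Mbeki+Farahani, Tue afternoon→Horvat, Tue evening→Horvat+Cruz, Wed morning→Horvat+Farahani, Wed afternoon→Farahani.
Loads: Mbeki 3, Horvat 3, Farahani 3, Cruz 1 — all ≤ 3.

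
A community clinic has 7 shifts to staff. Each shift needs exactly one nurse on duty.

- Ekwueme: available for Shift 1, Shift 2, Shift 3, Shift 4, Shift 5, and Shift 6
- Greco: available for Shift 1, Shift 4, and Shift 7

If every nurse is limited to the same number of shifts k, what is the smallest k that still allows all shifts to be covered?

With 2 nurses and 7 worker-slots to fill, someone must work at least ⌈7/2⌉ = 4 shifts, so k ≥ 4.
k = 4 works: Shift 1→Greco, Shift 2→Ekwueme, Shift 3→Ekwueme, Shift 4→Greco, Shift 5→Ekwueme, Shift 6→Ekwueme, Shift 7→Greco.
Loads: Ekwueme 4, Greco 3 — all ≤ 4.

4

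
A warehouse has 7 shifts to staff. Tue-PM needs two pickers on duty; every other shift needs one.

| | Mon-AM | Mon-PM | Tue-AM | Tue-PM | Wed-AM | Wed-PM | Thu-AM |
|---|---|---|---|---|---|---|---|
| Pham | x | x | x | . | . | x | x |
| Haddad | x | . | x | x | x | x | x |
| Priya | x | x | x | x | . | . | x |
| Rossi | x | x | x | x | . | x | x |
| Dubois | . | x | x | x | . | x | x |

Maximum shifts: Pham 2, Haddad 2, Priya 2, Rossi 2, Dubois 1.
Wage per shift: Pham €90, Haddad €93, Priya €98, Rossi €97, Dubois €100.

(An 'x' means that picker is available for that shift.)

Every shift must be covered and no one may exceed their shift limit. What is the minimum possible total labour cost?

€756

Wed-AM can only be covered by Haddad, so that assignment is forced.
Picking the cheapest available picker for each shift independently would cost €733, but that ignores the shift limits.
An optimal schedule: Mon-AM→Pham, Mon-PM→Pham, Tue-AM→Rossi, Tue-PM→Rossi+Priya, Wed-AM→Haddad, Wed-PM→Haddad, Thu-AM→Priya.
Total: 90 + 90 + 97 + 97 + 98 + 93 + 93 + 98 = €756.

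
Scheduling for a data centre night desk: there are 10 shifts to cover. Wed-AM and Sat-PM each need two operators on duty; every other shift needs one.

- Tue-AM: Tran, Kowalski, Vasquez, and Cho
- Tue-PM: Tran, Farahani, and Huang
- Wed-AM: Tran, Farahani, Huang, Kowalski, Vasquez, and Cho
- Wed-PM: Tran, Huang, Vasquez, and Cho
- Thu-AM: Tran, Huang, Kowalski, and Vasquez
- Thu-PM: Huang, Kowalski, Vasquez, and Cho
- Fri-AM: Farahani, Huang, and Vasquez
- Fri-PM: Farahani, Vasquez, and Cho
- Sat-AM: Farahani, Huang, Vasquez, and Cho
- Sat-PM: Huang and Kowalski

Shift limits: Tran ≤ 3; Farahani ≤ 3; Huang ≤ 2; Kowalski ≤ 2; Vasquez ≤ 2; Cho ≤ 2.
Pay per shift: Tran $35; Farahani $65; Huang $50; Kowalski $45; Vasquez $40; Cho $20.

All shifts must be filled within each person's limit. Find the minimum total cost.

Sat-PM can only be covered by Huang and Kowalski, so that assignment is forced.
Picking the cheapest available operator for each shift independently would cost $360, but that ignores the shift limits.
An optimal schedule: Tue-AM→Cho, Tue-PM→Tran, Wed-AM→Kowalski+Farahani, Wed-PM→Tran, Thu-AM→Tran, Thu-PM→Vasquez, Fri-AM→Vasquez, Fri-PM→Cho, Sat-AM→Huang, Sat-PM→Kowalski+Huang.
Total: 20 + 35 + 45 + 65 + 35 + 35 + 40 + 40 + 20 + 50 + 45 + 50 = $480.

$480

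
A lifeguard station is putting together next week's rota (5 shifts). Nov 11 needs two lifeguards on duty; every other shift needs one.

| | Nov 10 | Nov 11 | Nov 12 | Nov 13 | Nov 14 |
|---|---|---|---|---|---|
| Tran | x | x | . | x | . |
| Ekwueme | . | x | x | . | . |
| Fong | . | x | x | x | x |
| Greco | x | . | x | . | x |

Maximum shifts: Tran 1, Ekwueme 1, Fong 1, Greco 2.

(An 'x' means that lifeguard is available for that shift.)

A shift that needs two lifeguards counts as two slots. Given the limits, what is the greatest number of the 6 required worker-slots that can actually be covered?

5

Total capacity across all lifeguards is 1+1+1+2 = 5, and 6 slots are needed, so at most 5 can be filled.
An assignment achieving 5: Nov 10→Tran, Nov 11→Ekwueme, Nov 12→Greco, Nov 13→Fong, Nov 14→Greco.
Loads: Tran 1/1, Ekwueme 1/1, Fong 1/1, Greco 2/2.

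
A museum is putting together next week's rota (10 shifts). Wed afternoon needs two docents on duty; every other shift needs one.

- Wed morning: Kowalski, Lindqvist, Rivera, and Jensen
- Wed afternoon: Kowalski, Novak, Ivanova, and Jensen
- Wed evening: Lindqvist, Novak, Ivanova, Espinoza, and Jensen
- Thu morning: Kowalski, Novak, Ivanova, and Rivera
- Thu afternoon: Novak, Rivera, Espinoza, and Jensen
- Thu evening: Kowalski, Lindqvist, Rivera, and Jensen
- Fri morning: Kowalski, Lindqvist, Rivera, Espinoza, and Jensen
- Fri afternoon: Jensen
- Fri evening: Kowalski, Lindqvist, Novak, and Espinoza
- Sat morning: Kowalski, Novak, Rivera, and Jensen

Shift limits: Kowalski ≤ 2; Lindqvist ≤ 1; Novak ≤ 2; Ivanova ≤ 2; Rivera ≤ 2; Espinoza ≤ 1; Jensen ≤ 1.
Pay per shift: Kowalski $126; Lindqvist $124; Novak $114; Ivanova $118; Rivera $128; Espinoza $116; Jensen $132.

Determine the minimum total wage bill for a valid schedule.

Fri afternoon can only be covered by Jensen, so that assignment is forced.
Picking the cheapest available docent for each shift independently would cost $1298, but that ignores the shift limits.
An optimal schedule: Wed morning→Kowalski, Wed afternoon→Novak+Ivanova, Wed evening→Ivanova, Thu morning→Kowalski, Thu afternoon→Novak, Thu evening→Lindqvist, Fri morning→Rivera, Fri afternoon→Jensen, Fri evening→Espinoza, Sat morning→Rivera.
Total: 126 + 114 + 118 + 118 + 126 + 114 + 124 + 128 + 132 + 116 + 128 = $1344.

$1344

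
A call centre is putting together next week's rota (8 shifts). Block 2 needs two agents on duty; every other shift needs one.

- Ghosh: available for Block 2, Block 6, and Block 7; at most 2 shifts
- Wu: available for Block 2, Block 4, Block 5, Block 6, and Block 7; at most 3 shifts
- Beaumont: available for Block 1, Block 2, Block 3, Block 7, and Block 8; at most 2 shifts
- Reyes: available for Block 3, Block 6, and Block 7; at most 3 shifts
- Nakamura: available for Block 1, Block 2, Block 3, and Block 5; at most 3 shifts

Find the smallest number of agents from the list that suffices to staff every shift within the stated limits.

9 slots to fill and no one can take more than 3, so at least ⌈9/3⌉ = 3 agents are needed.
No set of 3 agents can cover every shift (each such set leaves at least one shift with no one available or exceeds a cap).
Ghosh, Wu, Beaumont, and Reyes alone can cover everything: Block 1→Beaumont, Block 2→Ghosh+Wu, Block 3→Reyes, Block 4→Wu, Block 5→Wu, Block 6→Ghosh, Block 7→Reyes, Block 8→Beaumont.

4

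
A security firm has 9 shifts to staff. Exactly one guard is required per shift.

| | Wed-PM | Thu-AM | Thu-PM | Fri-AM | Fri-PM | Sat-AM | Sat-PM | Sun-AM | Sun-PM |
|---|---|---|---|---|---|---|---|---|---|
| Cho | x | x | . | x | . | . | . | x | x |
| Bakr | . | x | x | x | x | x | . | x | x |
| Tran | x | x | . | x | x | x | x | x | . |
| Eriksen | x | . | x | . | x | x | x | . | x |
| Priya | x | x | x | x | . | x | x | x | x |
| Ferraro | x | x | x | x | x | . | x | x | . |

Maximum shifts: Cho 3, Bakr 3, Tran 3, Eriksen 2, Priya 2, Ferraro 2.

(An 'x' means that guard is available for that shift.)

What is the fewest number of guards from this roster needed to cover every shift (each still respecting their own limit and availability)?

9 slots to fill and no one can take more than 3, so at least ⌈9/3⌉ = 3 guards are needed.
Cho, Bakr, and Tran alone can cover everything: Wed-PM→Cho, Thu-AM→Cho, Thu-PM→Bakr, Fri-AM→Tran, Fri-PM→Bakr, Sat-AM→Bakr, Sat-PM→Tran, Sun-AM→Tran, Sun-PM→Cho.

3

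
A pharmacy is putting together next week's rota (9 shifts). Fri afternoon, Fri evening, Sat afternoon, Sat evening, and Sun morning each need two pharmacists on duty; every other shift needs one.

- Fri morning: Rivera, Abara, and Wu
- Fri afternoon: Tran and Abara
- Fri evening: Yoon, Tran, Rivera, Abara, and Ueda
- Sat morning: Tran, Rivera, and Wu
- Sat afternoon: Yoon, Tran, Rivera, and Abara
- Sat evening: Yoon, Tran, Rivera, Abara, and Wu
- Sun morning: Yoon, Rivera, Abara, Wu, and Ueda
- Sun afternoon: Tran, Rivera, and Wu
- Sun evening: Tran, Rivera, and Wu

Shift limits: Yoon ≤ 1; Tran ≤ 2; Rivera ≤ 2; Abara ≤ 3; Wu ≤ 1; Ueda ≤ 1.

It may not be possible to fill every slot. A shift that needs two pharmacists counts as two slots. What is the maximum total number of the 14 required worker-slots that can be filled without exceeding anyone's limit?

10

Total capacity across all pharmacists is 1+2+2+3+1+1 = 10, and 14 slots are needed, so at most 10 can be filled.
An assignment achieving 10: Fri morning→Rivera, Fri afternoon→Tran+Abara, Fri evening→Abara+Ueda, Sat morning→Tran, Sat afternoon→Yoon+Abara, Sun afternoon→Rivera, Sun evening→Wu.
Loads: Yoon 1/1, Tran 2/2, Rivera 2/2, Abara 3/3, Wu 1/1, Ueda 1/1.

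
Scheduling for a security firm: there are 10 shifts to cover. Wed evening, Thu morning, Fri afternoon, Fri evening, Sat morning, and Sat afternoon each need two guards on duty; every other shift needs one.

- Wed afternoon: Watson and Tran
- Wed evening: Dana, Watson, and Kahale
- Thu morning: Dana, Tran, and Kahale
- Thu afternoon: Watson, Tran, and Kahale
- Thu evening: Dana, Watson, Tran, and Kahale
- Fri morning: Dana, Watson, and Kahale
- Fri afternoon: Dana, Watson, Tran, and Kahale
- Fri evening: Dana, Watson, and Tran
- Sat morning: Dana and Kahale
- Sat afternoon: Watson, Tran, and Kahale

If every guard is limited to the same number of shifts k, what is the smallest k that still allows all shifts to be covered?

4

With 4 guards and 16 worker-slots to fill, someone must work at least ⌈16/4⌉ = 4 shifts, so k ≥ 4.
k = 4 works: Wed afternoon→Watson, Wed evening→Dana+Watson, Thu morning→Dana+Tran, Thu afternoon→Watson, Thu evening→Kahale, Fri morning→Dana, Fri afternoon→Tran+Kahale, Fri evening→Watson+Tran, Sat morning→Dana+Kahale, Sat afternoon→Tran+Kahale.
Loads: Dana 4, Watson 4, Tran 4, Kahale 4 — all ≤ 4.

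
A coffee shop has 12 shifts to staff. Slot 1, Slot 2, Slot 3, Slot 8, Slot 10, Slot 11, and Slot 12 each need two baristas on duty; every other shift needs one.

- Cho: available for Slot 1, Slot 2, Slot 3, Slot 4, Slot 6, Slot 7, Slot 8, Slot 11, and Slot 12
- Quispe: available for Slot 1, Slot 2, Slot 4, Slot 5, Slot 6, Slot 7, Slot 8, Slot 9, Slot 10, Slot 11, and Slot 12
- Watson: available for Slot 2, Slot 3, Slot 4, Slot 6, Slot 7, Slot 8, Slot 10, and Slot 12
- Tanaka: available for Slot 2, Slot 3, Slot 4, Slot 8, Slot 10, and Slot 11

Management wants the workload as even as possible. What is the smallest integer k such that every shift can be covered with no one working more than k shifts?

With 4 baristas and 19 worker-slots to fill, someone must work at least ⌈19/4⌉ = 5 shifts, so k ≥ 5.
k = 5 works: Slot 1→Cho+Quispe, Slot 2→Watson+Tanaka, Slot 3→Cho+Watson, Slot 4→Tanaka, Slot 5→Quispe, Slot 6→Cho, Slot 7→Cho, Slot 8→Watson+Tanaka, Slot 9→Quispe, Slot 10→Quispe+Watson, Slot 11→Cho+Tanaka, Slot 12→Quispe+Watson.
Loads: Cho 5, Quispe 5, Watson 5, Tanaka 4 — all ≤ 5.

5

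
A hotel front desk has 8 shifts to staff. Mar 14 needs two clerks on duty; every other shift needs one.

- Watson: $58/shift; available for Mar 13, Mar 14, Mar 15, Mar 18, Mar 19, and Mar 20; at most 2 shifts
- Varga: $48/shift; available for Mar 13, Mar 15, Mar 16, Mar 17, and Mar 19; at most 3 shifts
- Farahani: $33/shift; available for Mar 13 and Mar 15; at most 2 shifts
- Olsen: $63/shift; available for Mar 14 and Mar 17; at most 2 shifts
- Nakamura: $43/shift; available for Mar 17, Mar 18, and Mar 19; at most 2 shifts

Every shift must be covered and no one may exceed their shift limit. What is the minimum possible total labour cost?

$427

Mar 14 can only be covered by Watson and Olsen, so that assignment is forced.
Mar 16 can only be covered by Varga, so that assignment is forced.
Mar 20 can only be covered by Watson, so that assignment is forced.
Picking the cheapest available clerk for each shift independently would cost $422, but that ignores the shift limits.
An optimal schedule: Mar 13→Farahani, Mar 14→Watson+Olsen, Mar 15→Farahani, Mar 16→Varga, Mar 17→Nakamura, Mar 18→Nakamura, Mar 19→Varga, Mar 20→Watson.
Total: 33 + 58 + 63 + 33 + 48 + 43 + 43 + 48 + 58 = $427.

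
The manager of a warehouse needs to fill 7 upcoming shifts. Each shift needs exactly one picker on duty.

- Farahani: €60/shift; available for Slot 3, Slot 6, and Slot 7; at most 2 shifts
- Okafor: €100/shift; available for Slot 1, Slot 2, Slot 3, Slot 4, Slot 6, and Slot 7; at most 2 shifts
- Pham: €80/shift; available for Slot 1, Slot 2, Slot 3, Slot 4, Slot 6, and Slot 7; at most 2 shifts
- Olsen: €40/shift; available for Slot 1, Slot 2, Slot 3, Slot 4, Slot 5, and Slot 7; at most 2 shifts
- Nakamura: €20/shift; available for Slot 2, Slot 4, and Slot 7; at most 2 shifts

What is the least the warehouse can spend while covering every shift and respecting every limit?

€320

Slot 5 can only be covered by Olsen, so that assignment is forced.
Picking the cheapest available picker for each shift independently would cost €240, but that ignores the shift limits.
An optimal schedule: Slot 1→Olsen, Slot 2→Nakamura, Slot 3→Farahani, Slot 4→Nakamura, Slot 5→Olsen, Slot 6→Farahani, Slot 7→Pham.
Total: 40 + 20 + 60 + 20 + 40 + 60 + 80 = €320.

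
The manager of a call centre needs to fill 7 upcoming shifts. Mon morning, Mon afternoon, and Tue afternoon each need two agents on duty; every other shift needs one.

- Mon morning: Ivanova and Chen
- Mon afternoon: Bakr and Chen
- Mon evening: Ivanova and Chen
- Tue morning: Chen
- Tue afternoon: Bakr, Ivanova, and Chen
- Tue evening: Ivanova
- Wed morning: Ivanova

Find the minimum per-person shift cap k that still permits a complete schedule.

4

With 3 agents and 10 worker-slots to fill, someone must work at least ⌈10/3⌉ = 4 shifts, so k ≥ 4.
k = 4 works: Mon morning→Ivanova+Chen, Mon afternoon→Bakr+Chen, Mon evening→Ivanova, Tue morning→Chen, Tue afternoon→Bakr+Chen, Tue evening→Ivanova, Wed morning→Ivanova.
Loads: Bakr 2, Ivanova 4, Chen 4 — all ≤ 4.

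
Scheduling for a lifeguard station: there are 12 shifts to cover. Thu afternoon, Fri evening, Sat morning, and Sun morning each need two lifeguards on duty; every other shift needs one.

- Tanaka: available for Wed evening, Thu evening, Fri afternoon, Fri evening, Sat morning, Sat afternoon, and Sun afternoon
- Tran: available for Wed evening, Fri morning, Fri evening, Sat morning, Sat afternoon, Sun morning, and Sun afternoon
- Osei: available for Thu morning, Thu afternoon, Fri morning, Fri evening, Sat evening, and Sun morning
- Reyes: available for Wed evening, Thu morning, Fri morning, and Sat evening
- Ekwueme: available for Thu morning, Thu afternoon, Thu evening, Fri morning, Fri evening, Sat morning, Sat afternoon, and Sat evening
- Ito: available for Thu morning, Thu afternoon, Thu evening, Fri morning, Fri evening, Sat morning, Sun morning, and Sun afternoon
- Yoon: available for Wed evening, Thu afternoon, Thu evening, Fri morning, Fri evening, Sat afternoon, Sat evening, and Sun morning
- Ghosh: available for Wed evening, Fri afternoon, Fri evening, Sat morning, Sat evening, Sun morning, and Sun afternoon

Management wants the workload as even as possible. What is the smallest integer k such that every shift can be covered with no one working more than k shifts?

With 8 lifeguards and 16 worker-slots to fill, someone must work at least ⌈16/8⌉ = 2 shifts, so k ≥ 2.
k = 2 works: Wed evening→Reyes, Thu morning→Osei, Thu afternoon→Ekwueme+Ito, Thu evening→Tanaka, Fri morning→Reyes, Fri afternoon→Tanaka, Fri evening→Yoon+Ghosh, Sat morning→Ekwueme+Ito, Sat afternoon→Tran, Sat evening→Osei, Sun morning→Yoon+Ghosh, Sun afternoon→Tran.
Loads: Tanaka 2, Tran 2, Osei 2, Reyes 2, Ekwueme 2, Ito 2, Yoon 2, Ghosh 2 — all ≤ 2.

2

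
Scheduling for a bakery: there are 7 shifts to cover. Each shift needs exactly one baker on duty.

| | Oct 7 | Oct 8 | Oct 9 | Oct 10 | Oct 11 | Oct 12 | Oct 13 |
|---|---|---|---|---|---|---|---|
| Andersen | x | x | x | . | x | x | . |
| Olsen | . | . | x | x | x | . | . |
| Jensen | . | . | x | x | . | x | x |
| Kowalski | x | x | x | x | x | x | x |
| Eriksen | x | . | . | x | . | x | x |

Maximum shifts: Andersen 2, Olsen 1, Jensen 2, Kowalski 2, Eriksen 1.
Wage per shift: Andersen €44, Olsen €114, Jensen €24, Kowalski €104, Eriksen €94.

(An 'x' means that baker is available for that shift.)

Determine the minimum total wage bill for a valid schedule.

€438

Picking the cheapest available baker for each shift independently would cost €228, but that ignores the shift limits.
An optimal schedule: Oct 7→Andersen, Oct 8→Andersen, Oct 9→Jensen, Oct 10→Eriksen, Oct 11→Kowalski, Oct 12→Kowalski, Oct 13→Jensen.
Total: 44 + 44 + 24 + 94 + 104 + 104 + 24 = €438.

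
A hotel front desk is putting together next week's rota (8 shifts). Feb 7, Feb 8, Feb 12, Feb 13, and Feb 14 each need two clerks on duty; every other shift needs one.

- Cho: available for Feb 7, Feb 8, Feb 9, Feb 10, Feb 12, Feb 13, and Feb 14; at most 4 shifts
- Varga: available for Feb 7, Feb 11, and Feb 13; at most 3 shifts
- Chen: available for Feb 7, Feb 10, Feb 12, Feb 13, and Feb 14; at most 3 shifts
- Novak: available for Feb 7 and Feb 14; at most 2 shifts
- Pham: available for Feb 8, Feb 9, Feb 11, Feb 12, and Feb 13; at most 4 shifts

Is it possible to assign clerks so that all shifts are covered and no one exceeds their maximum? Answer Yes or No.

Yes

Feb 8 can only be covered by Cho and Pham, so that assignment is forced.
One valid schedule: Feb 7→Varga+Chen, Feb 8→Cho+Pham, Feb 9→Cho, Feb 10→Cho, Feb 11→Varga, Feb 12→Cho+Chen, Feb 13→Varga+Pham, Feb 14→Chen+Novak.
Loads: Cho 4/4, Varga 3/3, Chen 3/3, Novak 1/2, Pham 2/4 — all within limits.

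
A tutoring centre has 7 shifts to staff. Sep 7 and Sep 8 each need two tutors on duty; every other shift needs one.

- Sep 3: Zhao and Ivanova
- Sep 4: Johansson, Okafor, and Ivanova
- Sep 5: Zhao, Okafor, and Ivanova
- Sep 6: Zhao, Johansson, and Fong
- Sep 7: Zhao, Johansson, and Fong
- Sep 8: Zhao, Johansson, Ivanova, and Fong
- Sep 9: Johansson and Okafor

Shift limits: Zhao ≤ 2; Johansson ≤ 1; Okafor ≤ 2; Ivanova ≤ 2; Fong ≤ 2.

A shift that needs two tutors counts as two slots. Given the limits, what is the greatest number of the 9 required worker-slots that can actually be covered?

9

Total capacity across all tutors is 2+1+2+2+2 = 9, and 9 slots are needed, so at most 9 can be filled.
An assignment achieving 9: Sep 3→Zhao, Sep 4→Okafor, Sep 5→Ivanova, Sep 6→Zhao, Sep 7→Johansson+Fong, Sep 8→Ivanova+Fong, Sep 9→Okafor.
Loads: Zhao 2/2, Johansson 1/1, Okafor 2/2, Ivanova 2/2, Fong 2/2.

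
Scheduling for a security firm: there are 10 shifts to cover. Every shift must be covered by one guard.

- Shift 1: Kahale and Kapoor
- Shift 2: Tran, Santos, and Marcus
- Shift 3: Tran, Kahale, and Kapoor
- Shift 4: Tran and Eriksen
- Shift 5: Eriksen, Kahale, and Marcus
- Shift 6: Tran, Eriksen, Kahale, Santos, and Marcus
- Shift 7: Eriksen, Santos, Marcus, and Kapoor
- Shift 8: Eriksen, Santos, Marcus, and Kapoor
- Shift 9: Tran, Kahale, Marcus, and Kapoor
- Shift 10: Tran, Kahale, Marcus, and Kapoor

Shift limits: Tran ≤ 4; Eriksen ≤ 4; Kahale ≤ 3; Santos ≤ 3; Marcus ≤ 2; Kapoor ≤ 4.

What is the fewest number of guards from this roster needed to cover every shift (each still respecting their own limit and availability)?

10 slots to fill and no one can take more than 4, so at least ⌈10/4⌉ = 3 guards are needed.
Tran, Eriksen, and Kahale alone can cover everything: Shift 1→Kahale, Shift 2→Tran, Shift 3→Tran, Shift 4→Tran, Shift 5→Eriksen, Shift 6→Eriksen, Shift 7→Eriksen, Shift 8→Eriksen, Shift 9→Tran, Shift 10→Kahale.

3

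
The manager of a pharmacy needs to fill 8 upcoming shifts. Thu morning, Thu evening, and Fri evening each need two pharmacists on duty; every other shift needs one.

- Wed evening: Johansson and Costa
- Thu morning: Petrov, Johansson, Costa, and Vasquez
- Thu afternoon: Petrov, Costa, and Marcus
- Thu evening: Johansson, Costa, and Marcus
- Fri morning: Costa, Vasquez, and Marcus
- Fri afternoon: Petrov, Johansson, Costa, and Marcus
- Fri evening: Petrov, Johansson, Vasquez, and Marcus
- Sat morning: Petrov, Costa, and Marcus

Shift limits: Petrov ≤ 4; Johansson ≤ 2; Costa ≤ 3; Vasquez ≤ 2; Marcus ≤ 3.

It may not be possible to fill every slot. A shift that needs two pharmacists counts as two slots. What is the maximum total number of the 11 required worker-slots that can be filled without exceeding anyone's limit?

11

Total capacity across all pharmacists is 4+2+3+2+3 = 14, and 11 slots are needed, so at most 11 can be filled.
An assignment achieving 11: Wed evening→Johansson, Thu morning→Petrov+Costa, Thu afternoon→Petrov, Thu evening→Johansson+Costa, Fri morning→Costa, Fri afternoon→Petrov, Fri evening→Vasquez+Marcus, Sat morning→Petrov.
Loads: Petrov 4/4, Johansson 2/2, Costa 3/3, Vasquez 1/2, Marcus 1/3.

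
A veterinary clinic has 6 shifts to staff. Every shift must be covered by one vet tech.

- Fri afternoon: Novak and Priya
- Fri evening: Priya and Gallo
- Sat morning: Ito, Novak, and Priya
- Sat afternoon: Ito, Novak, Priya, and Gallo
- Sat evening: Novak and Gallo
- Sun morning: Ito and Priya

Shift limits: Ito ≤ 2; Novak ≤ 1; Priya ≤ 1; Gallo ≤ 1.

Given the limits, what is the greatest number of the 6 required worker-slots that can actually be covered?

5

Total capacity across all vet techs is 2+1+1+1 = 5, and 6 slots are needed, so at most 5 can be filled.
An assignment achieving 5: Fri afternoon→Novak, Fri evening→Priya, Sat morning→Ito, Sat evening→Gallo, Sun morning→Ito.
Loads: Ito 2/2, Novak 1/1, Priya 1/1, Gallo 1/1.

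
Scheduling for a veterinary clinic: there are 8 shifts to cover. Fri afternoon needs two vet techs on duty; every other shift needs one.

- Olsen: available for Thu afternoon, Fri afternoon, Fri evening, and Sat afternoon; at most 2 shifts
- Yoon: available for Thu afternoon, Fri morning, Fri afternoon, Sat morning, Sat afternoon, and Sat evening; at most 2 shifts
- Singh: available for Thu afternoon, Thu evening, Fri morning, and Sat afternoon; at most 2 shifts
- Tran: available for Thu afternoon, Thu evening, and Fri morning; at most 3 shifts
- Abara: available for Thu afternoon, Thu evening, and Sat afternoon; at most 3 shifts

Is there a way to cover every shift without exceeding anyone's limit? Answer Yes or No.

No

Total capacity is 12 and 9 slots are needed, so capacity alone doesn't rule it out.
Shifts {Fri afternoon, Sat morning, Sat evening} need 4 worker-slots in total, but the vet techs available for any of those shifts (Olsen and Yoon) can supply at most 3 among them. So no valid schedule exists.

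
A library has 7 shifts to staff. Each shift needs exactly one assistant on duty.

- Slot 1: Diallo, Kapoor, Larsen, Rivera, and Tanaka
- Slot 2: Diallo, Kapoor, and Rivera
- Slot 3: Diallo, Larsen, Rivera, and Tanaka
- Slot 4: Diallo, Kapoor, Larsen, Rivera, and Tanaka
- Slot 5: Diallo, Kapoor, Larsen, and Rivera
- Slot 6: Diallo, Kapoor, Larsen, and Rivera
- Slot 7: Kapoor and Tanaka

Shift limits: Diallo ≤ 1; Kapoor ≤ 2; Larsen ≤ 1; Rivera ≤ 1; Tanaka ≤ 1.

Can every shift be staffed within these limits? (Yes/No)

Total capacity is 1+2+1+1+1 = 6 but 7 worker-slots are needed — infeasible.

No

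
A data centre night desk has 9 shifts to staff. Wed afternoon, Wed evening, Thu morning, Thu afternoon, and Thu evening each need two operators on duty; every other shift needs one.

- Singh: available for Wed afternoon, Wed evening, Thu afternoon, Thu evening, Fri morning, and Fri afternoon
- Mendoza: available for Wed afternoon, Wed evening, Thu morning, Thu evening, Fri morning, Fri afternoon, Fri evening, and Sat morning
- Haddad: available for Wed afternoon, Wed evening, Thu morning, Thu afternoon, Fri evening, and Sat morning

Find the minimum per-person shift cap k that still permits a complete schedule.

5

With 3 operators and 14 worker-slots to fill, someone must work at least ⌈14/3⌉ = 5 shifts, so k ≥ 5.
k = 5 works: Wed afternoon→Singh+Haddad, Wed evening→Mendoza+Haddad, Thu morning→Mendoza+Haddad, Thu afternoon→Singh+Haddad, Thu evening→Singh+Mendoza, Fri morning→Singh, Fri afternoon→Singh, Fri evening→Mendoza, Sat morning→Mendoza.
Loads: Singh 5, Mendoza 5, Haddad 4 — all ≤ 5.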